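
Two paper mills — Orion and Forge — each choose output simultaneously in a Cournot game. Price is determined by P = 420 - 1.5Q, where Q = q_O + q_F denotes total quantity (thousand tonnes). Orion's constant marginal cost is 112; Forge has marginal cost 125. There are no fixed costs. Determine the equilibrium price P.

Orion's profit: π_O = (420 - 1.5Q)q_O - (112q_O). Setting ∂π_O/∂q_O = 0: 308 - 3q_O - (3/2)(q_F) = 0.
Forge's profit: π_F = (420 - 1.5Q)q_F - (125q_F). Setting ∂π_F/∂q_F = 0: 295 - 3q_F - (3/2)(q_O) = 0.
Best responses: q_O = (308 - (3/2)q_F)/3, q_F = (295 - (3/2)q_O)/3.
Substituting one into the other gives q_O = 214/3 and q_F = 188/3.
Total output Q = 134, so price P = 420 - (3/2)·134 = 219.

219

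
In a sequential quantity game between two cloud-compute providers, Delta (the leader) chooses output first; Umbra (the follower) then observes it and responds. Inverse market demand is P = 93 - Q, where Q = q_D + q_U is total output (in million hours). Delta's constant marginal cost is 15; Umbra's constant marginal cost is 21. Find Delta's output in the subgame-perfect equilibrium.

Solve by backward induction. Given q_D, the follower Umbra maximises π_U = (93 - q_D - q_U)q_U - 21q_U.
∂π_U/∂q_U = 72 - q_D - 2q_U = 0 gives the reaction function q_U = (72 - q_D)/2.
The leader anticipates this reaction. Substituting into P = 93 - Q gives P = 57 - (1/2)q_D, so π_D = (57 - (1/2)q_D)q_D - 15q_D.
The leader's first-order condition 42 - q_D = 0 yields q_D = 42.
Then q_U = (72 - 42)/2 = 15.

42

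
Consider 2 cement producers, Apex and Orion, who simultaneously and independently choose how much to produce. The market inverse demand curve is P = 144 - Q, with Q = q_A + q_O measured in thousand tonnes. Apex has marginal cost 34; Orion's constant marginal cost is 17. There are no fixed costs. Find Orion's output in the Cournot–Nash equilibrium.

Apex's profit: π_A = (144 - Q)q_A - (34q_A). Setting ∂π_A/∂q_A = 0: 110 - 2q_A - (q_O) = 0.
Orion's profit: π_O = (144 - Q)q_O - (17q_O). Setting ∂π_O/∂q_O = 0: 127 - 2q_O - (q_A) = 0.
Best responses: q_A = (110 - q_O)/2, q_O = (127 - q_A)/2.
Substituting one into the other gives q_A = 31 and q_O = 48.

48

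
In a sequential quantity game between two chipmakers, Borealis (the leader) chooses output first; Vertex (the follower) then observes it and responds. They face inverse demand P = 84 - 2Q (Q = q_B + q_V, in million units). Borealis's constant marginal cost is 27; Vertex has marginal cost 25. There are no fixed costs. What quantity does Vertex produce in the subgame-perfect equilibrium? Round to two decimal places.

7.88

The follower Vertex best-responds to any q_B: π_V = (84 - 2Q)q_V - 25q_V.
Setting the follower's marginal profit to zero, 59 - 2q_B - 4q_V = 0, i.e. q_V = (59 - 2q_B)/4.
The leader anticipates this reaction. Substituting into P = 84 - 2Q gives P = 109/2 - q_B, so π_B = (109/2 - q_B)q_B - 27q_B.
Leader FOC: 55/2 - 2q_B = 0, so q_B = 55/4.
Then q_V = (59 - 2·(55/4))/4 = 63/8.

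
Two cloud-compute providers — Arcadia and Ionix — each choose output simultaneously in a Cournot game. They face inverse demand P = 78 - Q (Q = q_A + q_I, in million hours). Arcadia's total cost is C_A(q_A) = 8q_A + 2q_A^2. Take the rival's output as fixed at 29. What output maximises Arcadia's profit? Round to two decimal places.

With the rival's output fixed at 29, Arcadia's profit is π_A = (78 - 29 - q_A)q_A - (8q_A + 2q_A²) = (49 - q_A)q_A - (8q_A + 2q_A²).
∂π_A/∂q_A = 41 - 6q_A = 0, so q_A = 41/6.

6.83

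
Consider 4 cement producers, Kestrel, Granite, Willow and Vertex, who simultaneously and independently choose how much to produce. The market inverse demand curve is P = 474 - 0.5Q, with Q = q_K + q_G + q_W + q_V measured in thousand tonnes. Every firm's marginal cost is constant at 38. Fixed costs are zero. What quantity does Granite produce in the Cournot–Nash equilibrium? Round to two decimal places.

174.40

Each firm earns π_i = (474 - 0.5Q)q_i - 38q_i.
First-order condition (treating rivals' output as given): 436 - q_i - (1/2)·Σ_{j≠i} q_j = 0.
With identical firms every q_j equals q_i, so Σ_{j≠i} q_j = 3q_i and 436 = (5/2)q_i, giving q_i = 872/5.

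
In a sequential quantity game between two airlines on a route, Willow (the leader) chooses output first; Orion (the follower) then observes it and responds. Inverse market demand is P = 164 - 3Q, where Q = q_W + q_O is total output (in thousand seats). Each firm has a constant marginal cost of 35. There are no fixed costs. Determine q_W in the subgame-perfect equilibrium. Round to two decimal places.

The follower Orion best-responds to any q_W: π_O = (164 - 3Q)q_O - 35q_O.
Follower FOC: 129 - 3q_W - 6q_O = 0, so q_O(q_W) = (129 - 3q_W)/6.
Willow substitutes q_O(q_W) into its own profit: π_W = q_W(164 - 3q_W - (129 - 3q_W)/2) - 35q_W = (199/2 - (3/2)q_W)q_W - 35q_W.
Maximising: ∂π_W/∂q_W = 129/2 - 3q_W = 0, giving q_W = 43/2.
Then q_O = (129 - 3·(43/2))/6 = 43/4.

21.50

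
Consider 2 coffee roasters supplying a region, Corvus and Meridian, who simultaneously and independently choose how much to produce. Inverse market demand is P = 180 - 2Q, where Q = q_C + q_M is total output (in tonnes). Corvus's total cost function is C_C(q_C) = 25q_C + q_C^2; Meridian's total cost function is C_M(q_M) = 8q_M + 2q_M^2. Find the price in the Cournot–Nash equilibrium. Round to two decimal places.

Corvus's profit: π_C = (180 - 2Q)q_C - (25q_C + q_C²). Setting ∂π_C/∂q_C = 0: 155 - 6q_C - 2(q_M) = 0.
Meridian's profit: π_M = (180 - 2Q)q_M - (8q_M + 2q_M²). Setting ∂π_M/∂q_M = 0: 172 - 8q_M - 2(q_C) = 0.
So q_C = (155 - 2q_M)/6 and q_M = (172 - 2q_C)/8.
Solving the pair: q_C = 224/11, q_M = 361/22.
Total output Q = 809/22, so price P = 180 - 2·(809/22) = 1171/11.

106.45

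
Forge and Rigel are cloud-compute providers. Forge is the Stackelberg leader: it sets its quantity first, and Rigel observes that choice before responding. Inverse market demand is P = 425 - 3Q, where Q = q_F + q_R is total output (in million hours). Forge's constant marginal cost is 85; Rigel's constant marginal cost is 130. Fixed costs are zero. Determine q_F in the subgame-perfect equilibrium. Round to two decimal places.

64.17

The follower Rigel best-responds to any q_F: π_R = (425 - 3Q)q_R - 130q_R.
∂π_R/∂q_R = 295 - 3q_F - 6q_R = 0 gives the reaction function q_R = (295 - 3q_F)/6.
The leader anticipates this reaction. Substituting into P = 425 - 3Q gives P = 555/2 - (3/2)q_F, so π_F = (555/2 - (3/2)q_F)q_F - 85q_F.
Leader FOC: 385/2 - 3q_F = 0, so q_F = 385/6.
Then q_R = (295 - 3·(385/6))/6 = 205/12.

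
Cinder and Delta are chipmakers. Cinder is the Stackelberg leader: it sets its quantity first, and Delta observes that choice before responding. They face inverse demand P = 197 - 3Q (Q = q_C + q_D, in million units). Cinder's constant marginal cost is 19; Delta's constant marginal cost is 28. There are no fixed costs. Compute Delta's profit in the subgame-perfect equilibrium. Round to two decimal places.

The follower Delta best-responds to any q_C: π_D = (197 - 3Q)q_D - 28q_D.
Follower FOC: 169 - 3q_C - 6q_D = 0, so q_D(q_C) = (169 - 3q_C)/6.
The leader anticipates this reaction. Substituting into P = 197 - 3Q gives P = 225/2 - (3/2)q_C, so π_C = (225/2 - (3/2)q_C)q_C - 19q_C.
Maximising: ∂π_C/∂q_C = 187/2 - 3q_C = 0, giving q_C = 187/6.
Then q_D = (169 - 3·(187/6))/6 = 151/12.
Price P = 197 - 3·(175/4) = 263/4.
Delta's profit: (263/4 - 28)·(151/12) = 475.0208.

475.02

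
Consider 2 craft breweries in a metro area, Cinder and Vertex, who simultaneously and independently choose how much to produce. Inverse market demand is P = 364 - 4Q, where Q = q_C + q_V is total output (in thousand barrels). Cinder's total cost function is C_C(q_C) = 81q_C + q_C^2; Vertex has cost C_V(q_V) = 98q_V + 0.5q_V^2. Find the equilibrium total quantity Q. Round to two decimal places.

Cinder's profit: π_C = (364 - 4Q)q_C - (81q_C + q_C²). Setting ∂π_C/∂q_C = 0: 283 - 10q_C - 4(q_V) = 0.
Vertex's profit: π_V = (364 - 4Q)q_V - (98q_V + (1/2)q_V²). Setting ∂π_V/∂q_V = 0: 266 - 9q_V - 4(q_C) = 0.
Best responses: q_C = (283 - 4q_V)/10, q_V = (266 - 4q_C)/9.
Substituting one into the other gives q_C = 1483/74 and q_V = 764/37.
Total output Q = 1483/74 + 764/37 = 40.6892.

40.69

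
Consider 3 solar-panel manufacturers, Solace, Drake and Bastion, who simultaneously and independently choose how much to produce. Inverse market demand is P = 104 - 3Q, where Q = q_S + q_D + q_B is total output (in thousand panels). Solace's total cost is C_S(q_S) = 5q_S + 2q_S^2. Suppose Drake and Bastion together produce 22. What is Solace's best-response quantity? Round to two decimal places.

3.30

With rivals' combined output fixed at 22, Solace's profit is π_S = (104 - 3·22 - 3q_S)q_S - (5q_S + 2q_S²) = (38 - 3q_S)q_S - (5q_S + 2q_S²).
∂π_S/∂q_S = 33 - 10q_S = 0, so q_S = 33/10.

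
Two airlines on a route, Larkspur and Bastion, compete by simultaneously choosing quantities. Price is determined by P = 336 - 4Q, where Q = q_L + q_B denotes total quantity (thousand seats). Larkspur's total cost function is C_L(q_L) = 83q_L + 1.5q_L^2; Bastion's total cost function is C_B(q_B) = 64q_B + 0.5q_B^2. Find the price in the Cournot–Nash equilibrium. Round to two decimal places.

183.28

Larkspur's profit: π_L = (336 - 4Q)q_L - (83q_L + (3/2)q_L²). Setting ∂π_L/∂q_L = 0: 253 - 11q_L - 4(q_B) = 0.
Bastion's first-order condition: 272 - 9q_B - 4(q_L) = 0.
Best responses: q_L = (253 - 4q_B)/11, q_B = (272 - 4q_L)/9.
Solving the pair: q_L = 1189/83, q_B = 1980/83.
Total output Q = 38.1807, so price P = 336 - 4·38.1807 = 183.2771.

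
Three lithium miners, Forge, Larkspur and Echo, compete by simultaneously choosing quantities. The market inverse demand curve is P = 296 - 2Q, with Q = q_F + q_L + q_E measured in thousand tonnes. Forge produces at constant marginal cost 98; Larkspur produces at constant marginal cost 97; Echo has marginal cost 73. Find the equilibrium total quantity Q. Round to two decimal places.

77.50

Forge's profit: π_F = (296 - 2Q)q_F - (98q_F). Setting ∂π_F/∂q_F = 0: 198 - 4q_F - 2(q_L + q_E) = 0.
Larkspur's profit: π_L = (296 - 2Q)q_L - (97q_L). Setting ∂π_L/∂q_L = 0: 199 - 4q_L - 2(q_F + q_E) = 0.
Echo's first-order condition: 223 - 4q_E - 2(q_F + q_L) = 0.
Adding the 3 first-order conditions: 620 − 8Q = 0, so Q = 155/2.
Back-substituting: q_F = (198 − 155)/2 = 43/2, q_L = (199 − 155)/2 = 22, q_E = (223 − 155)/2 = 34.
Total output Q = 43/2 + 22 + 34 = 155/2.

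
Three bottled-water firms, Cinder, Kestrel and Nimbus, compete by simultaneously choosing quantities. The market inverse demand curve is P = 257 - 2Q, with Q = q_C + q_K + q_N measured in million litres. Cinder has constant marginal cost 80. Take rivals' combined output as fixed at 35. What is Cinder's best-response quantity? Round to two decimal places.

26.75

With rivals' combined output fixed at 35, Cinder's profit is π_C = (257 - 2·35 - 2q_C)q_C - (80q_C) = (187 - 2q_C)q_C - (80q_C).
∂π_C/∂q_C = 107 - 4q_C = 0, so q_C = 107/4.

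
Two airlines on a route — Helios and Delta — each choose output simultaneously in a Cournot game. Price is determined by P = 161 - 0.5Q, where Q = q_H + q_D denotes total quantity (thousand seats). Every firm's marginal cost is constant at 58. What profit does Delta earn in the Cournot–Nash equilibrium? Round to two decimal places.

A representative firm's profit is π_i = q_i(161 - 0.5Q) - 58q_i.
Setting ∂π_i/∂q_i = 0 with rivals' quantities fixed: 103 - q_i - (1/2)q_j = 0.
By symmetry each firm produces the same amount; substituting q_j = q_i yields q_i = 103/(3/2) = 206/3.
Price P = 161 - (1/2)·(412/3) = 277/3.
Delta's profit: (277/3 - 58)·(206/3) = 2357.5556.

2357.56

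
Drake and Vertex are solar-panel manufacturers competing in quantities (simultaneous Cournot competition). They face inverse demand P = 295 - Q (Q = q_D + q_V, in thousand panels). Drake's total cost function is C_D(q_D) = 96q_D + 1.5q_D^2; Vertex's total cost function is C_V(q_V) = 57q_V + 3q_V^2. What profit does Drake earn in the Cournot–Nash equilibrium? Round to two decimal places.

Drake's profit: π_D = (295 - Q)q_D - (96q_D + (3/2)q_D²). Setting ∂π_D/∂q_D = 0: 199 - 5q_D - (q_V) = 0.
Vertex's first-order condition: 238 - 8q_V - (q_D) = 0.
Rearranging gives the reaction functions q_D = (199 - q_V)/5 and q_V = (238 - q_D)/8.
Substituting one into the other gives q_D = 1354/39 and q_V = 991/39.
Price P = 295 - 60.1282 = 234.8718.
Drake's profit: 234.8718·(1354/39) - 96·(1354/39) - (3/2)(1354/39)² = 3013.3399.

3013.34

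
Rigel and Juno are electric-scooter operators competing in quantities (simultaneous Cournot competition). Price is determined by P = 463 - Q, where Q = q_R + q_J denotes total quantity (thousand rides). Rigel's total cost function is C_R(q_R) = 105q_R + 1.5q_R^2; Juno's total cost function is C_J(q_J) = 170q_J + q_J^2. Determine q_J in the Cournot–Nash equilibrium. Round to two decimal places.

58.26

Rigel's profit: π_R = (463 - Q)q_R - (105q_R + (3/2)q_R²). Setting ∂π_R/∂q_R = 0: 358 - 5q_R - (q_J) = 0.
Juno's first-order condition: 293 - 4q_J - (q_R) = 0.
Rearranging gives the reaction functions q_R = (358 - q_J)/5 and q_J = (293 - q_R)/4.
Solving the pair: q_R = 1139/19, q_J = 1107/19.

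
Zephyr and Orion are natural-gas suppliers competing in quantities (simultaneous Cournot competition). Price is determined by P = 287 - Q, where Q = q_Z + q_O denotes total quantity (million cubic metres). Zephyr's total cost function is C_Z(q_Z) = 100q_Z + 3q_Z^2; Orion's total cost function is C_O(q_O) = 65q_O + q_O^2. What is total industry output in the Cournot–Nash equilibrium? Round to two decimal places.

Zephyr's profit: π_Z = (287 - Q)q_Z - (100q_Z + 3q_Z²). Setting ∂π_Z/∂q_Z = 0: 187 - 8q_Z - (q_O) = 0.
Orion's first-order condition: 222 - 4q_O - (q_Z) = 0.
Best responses: q_Z = (187 - q_O)/8, q_O = (222 - q_Z)/4.
Solving the pair: q_Z = 526/31, q_O = 1589/31.
Total output Q = 526/31 + 1589/31 = 68.2258.

68.23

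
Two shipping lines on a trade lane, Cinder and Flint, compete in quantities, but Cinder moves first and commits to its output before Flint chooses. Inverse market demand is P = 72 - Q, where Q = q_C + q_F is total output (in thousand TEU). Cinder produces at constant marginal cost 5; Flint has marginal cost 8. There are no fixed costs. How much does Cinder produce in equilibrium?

35

The follower Flint best-responds to any q_C: π_F = (72 - Q)q_F - 8q_F.
Follower FOC: 64 - q_C - 2q_F = 0, so q_F(q_C) = (64 - q_C)/2.
The leader anticipates this reaction. Substituting into P = 72 - Q gives P = 40 - (1/2)q_C, so π_C = (40 - (1/2)q_C)q_C - 5q_C.
The leader's first-order condition 35 - q_C = 0 yields q_C = 35.
Then q_F = (64 - 35)/2 = 29/2.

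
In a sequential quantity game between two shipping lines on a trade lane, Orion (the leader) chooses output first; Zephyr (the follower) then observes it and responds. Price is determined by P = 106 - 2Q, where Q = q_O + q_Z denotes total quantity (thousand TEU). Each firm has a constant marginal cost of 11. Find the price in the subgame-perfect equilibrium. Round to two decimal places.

34.75

Solve by backward induction. Given q_O, the follower Zephyr maximises π_Z = (106 - 2q_O - 2q_Z)q_Z - 11q_Z.
Setting the follower's marginal profit to zero, 95 - 2q_O - 4q_Z = 0, i.e. q_Z = (95 - 2q_O)/4.
Orion substitutes q_Z(q_O) into its own profit: π_O = q_O(106 - 2q_O - (95 - 2q_O)/2) - 11q_O = (117/2 - q_O)q_O - 11q_O.
Leader FOC: 95/2 - 2q_O = 0, so q_O = 95/4.
Then q_Z = (95 - 2·(95/4))/4 = 95/8.
Total output Q = 285/8, so price P = 106 - 2·(285/8) = 139/4.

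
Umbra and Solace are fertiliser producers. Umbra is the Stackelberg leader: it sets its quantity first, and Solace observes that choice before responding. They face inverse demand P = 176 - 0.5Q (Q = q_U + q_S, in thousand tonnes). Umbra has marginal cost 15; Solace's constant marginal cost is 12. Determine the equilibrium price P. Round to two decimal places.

54.50

Solve by backward induction. Given q_U, the follower Solace maximises π_S = (176 - (1/2)q_U - (1/2)q_S)q_S - 12q_S.
∂π_S/∂q_S = 164 - (1/2)q_U - q_S = 0 gives the reaction function q_S = (164 - (1/2)q_U).
The leader anticipates this reaction. Substituting into P = 176 - 0.5Q gives P = 94 - (1/4)q_U, so π_U = (94 - (1/4)q_U)q_U - 15q_U.
Maximising: ∂π_U/∂q_U = 79 - (1/2)q_U = 0, giving q_U = 158.
Then q_S = (164 - (1/2)·158) = 85.
Total output Q = 243, so price P = 176 - (1/2)·243 = 109/2.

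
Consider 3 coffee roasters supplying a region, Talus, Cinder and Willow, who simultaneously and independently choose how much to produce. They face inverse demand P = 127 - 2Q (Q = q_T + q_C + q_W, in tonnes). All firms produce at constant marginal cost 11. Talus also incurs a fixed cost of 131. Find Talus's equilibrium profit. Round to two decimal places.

289.50

A representative firm's profit is π_i = q_i(127 - 2Q) - 11q_i.
First-order condition (treating rivals' output as given): 116 - 4q_i - 2·Σ_{j≠i} q_j = 0.
By symmetry each firm produces the same amount; substituting Σ_{j≠i} q_j = 2q_i yields q_i = 116/8 = 29/2.
Price P = 127 - 2·(87/2) = 40.
Talus's profit: (40 - 11)·(29/2) - 131 = 579/2.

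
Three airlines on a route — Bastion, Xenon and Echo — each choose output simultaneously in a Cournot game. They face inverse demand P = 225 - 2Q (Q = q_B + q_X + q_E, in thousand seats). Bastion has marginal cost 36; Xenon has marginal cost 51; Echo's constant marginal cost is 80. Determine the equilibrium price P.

98

Bastion's profit: π_B = (225 - 2Q)q_B - (36q_B). Setting ∂π_B/∂q_B = 0: 189 - 4q_B - 2(q_X + q_E) = 0.
Xenon's profit: π_X = (225 - 2Q)q_X - (51q_X). Setting ∂π_X/∂q_X = 0: 174 - 4q_X - 2(q_B + q_E) = 0.
Echo's profit: π_E = (225 - 2Q)q_E - (80q_E). Setting ∂π_E/∂q_E = 0: 145 - 4q_E - 2(q_B + q_X) = 0.
Adding the 3 first-order conditions: 508 − 8Q = 0, so Q = 127/2.
Back-substituting: q_B = (189 − 127)/2 = 31, q_X = (174 − 127)/2 = 47/2, q_E = (145 − 127)/2 = 9.
Total output Q = 127/2, so price P = 225 - 2·(127/2) = 98.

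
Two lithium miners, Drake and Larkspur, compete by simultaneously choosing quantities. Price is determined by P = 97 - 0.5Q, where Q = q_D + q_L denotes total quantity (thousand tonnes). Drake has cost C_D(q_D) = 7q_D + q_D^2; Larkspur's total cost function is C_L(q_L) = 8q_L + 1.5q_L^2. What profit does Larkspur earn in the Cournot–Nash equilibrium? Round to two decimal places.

713.94

Drake's profit: π_D = (97 - 0.5Q)q_D - (7q_D + q_D²). Setting ∂π_D/∂q_D = 0: 90 - 3q_D - (1/2)(q_L) = 0.
Larkspur's first-order condition: 89 - 4q_L - (1/2)(q_D) = 0.
So q_D = (90 - (1/2)q_L)/3 and q_L = (89 - (1/2)q_D)/4.
Solving the pair: q_D = 1262/47, q_L = 888/47.
Price P = 97 - (1/2)·45.7447 = 74.1277.
Larkspur's profit: 74.1277·(888/47) - 8·(888/47) - (3/2)(888/47)² = 713.9375.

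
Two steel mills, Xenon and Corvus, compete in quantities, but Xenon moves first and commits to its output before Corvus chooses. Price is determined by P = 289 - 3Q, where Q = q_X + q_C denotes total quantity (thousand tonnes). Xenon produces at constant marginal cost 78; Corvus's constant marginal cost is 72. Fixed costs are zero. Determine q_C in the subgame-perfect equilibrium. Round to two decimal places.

19.08

Solve by backward induction. Given q_X, the follower Corvus maximises π_C = (289 - 3q_X - 3q_C)q_C - 72q_C.
Setting the follower's marginal profit to zero, 217 - 3q_X - 6q_C = 0, i.e. q_C = (217 - 3q_X)/6.
The leader anticipates this reaction. Substituting into P = 289 - 3Q gives P = 361/2 - (3/2)q_X, so π_X = (361/2 - (3/2)q_X)q_X - 78q_X.
Maximising: ∂π_X/∂q_X = 205/2 - 3q_X = 0, giving q_X = 205/6.
Then q_C = (217 - 3·(205/6))/6 = 229/12.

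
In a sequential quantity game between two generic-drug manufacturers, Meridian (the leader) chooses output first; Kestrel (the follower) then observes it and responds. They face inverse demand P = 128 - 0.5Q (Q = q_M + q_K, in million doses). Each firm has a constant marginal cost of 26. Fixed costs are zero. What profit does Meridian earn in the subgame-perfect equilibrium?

Solve by backward induction. Given q_M, the follower Kestrel maximises π_K = (128 - (1/2)q_M - (1/2)q_K)q_K - 26q_K.
∂π_K/∂q_K = 102 - (1/2)q_M - q_K = 0 gives the reaction function q_K = (102 - (1/2)q_M).
The leader anticipates this reaction. Substituting into P = 128 - 0.5Q gives P = 77 - (1/4)q_M, so π_M = (77 - (1/4)q_M)q_M - 26q_M.
Leader FOC: 51 - (1/2)q_M = 0, so q_M = 102.
Then q_K = (102 - (1/2)·102) = 51.
Price P = 128 - (1/2)·153 = 103/2.
Meridian's profit: (103/2 - 26)·102 = 2601.

2601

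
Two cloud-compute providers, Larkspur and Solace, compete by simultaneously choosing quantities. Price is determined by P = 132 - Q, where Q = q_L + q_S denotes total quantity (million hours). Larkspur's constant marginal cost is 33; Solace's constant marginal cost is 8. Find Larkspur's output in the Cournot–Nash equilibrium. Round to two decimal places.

Larkspur's profit: π_L = (132 - Q)q_L - (33q_L). Setting ∂π_L/∂q_L = 0: 99 - 2q_L - (q_S) = 0.
Solace's first-order condition: 124 - 2q_S - (q_L) = 0.
Best responses: q_L = (99 - q_S)/2, q_S = (124 - q_L)/2.
Solving the pair: q_L = 74/3, q_S = 149/3.

24.67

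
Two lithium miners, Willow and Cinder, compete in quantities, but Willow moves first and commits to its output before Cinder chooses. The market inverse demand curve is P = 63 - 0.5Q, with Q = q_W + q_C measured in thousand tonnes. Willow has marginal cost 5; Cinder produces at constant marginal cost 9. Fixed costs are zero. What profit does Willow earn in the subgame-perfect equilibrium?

Solve by backward induction. Given q_W, the follower Cinder maximises π_C = (63 - (1/2)q_W - (1/2)q_C)q_C - 9q_C.
Follower FOC: 54 - (1/2)q_W - q_C = 0, so q_C(q_W) = (54 - (1/2)q_W).
The leader anticipates this reaction. Substituting into P = 63 - 0.5Q gives P = 36 - (1/4)q_W, so π_W = (36 - (1/4)q_W)q_W - 5q_W.
Leader FOC: 31 - (1/2)q_W = 0, so q_W = 62.
Then q_C = (54 - (1/2)·62) = 23.
Price P = 63 - (1/2)·85 = 41/2.
Willow's profit: (41/2 - 5)·62 = 961.

961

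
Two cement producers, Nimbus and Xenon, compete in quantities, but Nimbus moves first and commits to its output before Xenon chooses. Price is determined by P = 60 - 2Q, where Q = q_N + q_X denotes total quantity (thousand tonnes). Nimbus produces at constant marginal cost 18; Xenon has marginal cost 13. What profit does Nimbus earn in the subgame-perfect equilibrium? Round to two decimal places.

The follower Xenon best-responds to any q_N: π_X = (60 - 2Q)q_X - 13q_X.
Setting the follower's marginal profit to zero, 47 - 2q_N - 4q_X = 0, i.e. q_X = (47 - 2q_N)/4.
Nimbus substitutes q_X(q_N) into its own profit: π_N = q_N(60 - 2q_N - (47 - 2q_N)/2) - 18q_N = (73/2 - q_N)q_N - 18q_N.
Leader FOC: 37/2 - 2q_N = 0, so q_N = 37/4.
Then q_X = (47 - 2·(37/4))/4 = 57/8.
Price P = 60 - 2·(131/8) = 109/4.
Nimbus's profit: (109/4 - 18)·(37/4) = 1369/16.

85.56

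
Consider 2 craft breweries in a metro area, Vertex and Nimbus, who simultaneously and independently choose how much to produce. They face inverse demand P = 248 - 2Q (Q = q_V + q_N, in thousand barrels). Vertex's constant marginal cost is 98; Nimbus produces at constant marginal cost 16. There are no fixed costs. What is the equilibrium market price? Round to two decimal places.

Vertex's profit: π_V = (248 - 2Q)q_V - (98q_V). Setting ∂π_V/∂q_V = 0: 150 - 4q_V - 2(q_N) = 0.
Nimbus's profit: π_N = (248 - 2Q)q_N - (16q_N). Setting ∂π_N/∂q_N = 0: 232 - 4q_N - 2(q_V) = 0.
Rearranging gives the reaction functions q_V = (150 - 2q_N)/4 and q_N = (232 - 2q_V)/4.
Solving the pair: q_V = 34/3, q_N = 157/3.
Total output Q = 191/3, so price P = 248 - 2·(191/3) = 362/3.

120.67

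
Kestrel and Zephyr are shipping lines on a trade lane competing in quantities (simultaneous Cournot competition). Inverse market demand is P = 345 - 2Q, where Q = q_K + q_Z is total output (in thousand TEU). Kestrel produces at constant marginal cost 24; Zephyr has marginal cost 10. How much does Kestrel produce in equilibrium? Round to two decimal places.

Kestrel's profit: π_K = (345 - 2Q)q_K - (24q_K). Setting ∂π_K/∂q_K = 0: 321 - 4q_K - 2(q_Z) = 0.
Zephyr's profit: π_Z = (345 - 2Q)q_Z - (10q_Z). Setting ∂π_Z/∂q_Z = 0: 335 - 4q_Z - 2(q_K) = 0.
Best responses: q_K = (321 - 2q_Z)/4, q_Z = (335 - 2q_K)/4.
Substituting one into the other gives q_K = 307/6 and q_Z = 349/6.

51.17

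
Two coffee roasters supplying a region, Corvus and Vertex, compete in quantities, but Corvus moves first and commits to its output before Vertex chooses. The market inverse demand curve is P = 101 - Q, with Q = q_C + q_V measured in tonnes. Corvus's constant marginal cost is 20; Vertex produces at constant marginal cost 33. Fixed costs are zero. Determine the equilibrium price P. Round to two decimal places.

The follower Vertex best-responds to any q_C: π_V = (101 - Q)q_V - 33q_V.
∂π_V/∂q_V = 68 - q_C - 2q_V = 0 gives the reaction function q_V = (68 - q_C)/2.
The leader anticipates this reaction. Substituting into P = 101 - Q gives P = 67 - (1/2)q_C, so π_C = (67 - (1/2)q_C)q_C - 20q_C.
Leader FOC: 47 - q_C = 0, so q_C = 47.
Then q_V = (68 - 47)/2 = 21/2.
Total output Q = 115/2, so price P = 101 - 115/2 = 87/2.

43.50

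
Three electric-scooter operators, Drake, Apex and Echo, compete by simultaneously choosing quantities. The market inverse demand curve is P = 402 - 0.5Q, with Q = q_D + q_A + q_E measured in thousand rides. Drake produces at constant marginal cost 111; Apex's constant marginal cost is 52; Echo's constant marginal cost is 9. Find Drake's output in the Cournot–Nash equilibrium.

65

Drake's profit: π_D = (402 - 0.5Q)q_D - (111q_D). Setting ∂π_D/∂q_D = 0: 291 - q_D - (1/2)(q_A + q_E) = 0.
Apex's profit: π_A = (402 - 0.5Q)q_A - (52q_A). Setting ∂π_A/∂q_A = 0: 350 - q_A - (1/2)(q_D + q_E) = 0.
Echo's first-order condition: 393 - q_E - (1/2)(q_D + q_A) = 0.
Adding the 3 conditions: 1034 − Q − Q = 0, i.e. Q = 517.
Back-substituting: q_D = (291 − 517/2)/(1/2) = 65, q_A = (350 − 517/2)/(1/2) = 183, q_E = (393 − 517/2)/(1/2) = 269.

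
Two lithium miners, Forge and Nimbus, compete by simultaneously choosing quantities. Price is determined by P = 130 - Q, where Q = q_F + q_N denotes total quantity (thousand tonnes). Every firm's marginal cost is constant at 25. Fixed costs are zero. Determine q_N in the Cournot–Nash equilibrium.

35

Each firm earns π_i = (130 - Q)q_i - 25q_i.
First-order condition (treating rivals' output as given): 105 - 2q_i - q_j = 0.
By symmetry each firm produces the same amount; substituting q_j = q_i yields q_i = 105/3 = 35.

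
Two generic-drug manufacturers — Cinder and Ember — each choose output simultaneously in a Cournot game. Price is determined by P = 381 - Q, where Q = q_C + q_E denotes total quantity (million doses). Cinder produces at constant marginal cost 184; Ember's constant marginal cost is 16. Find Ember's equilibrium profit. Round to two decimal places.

31565.44

Cinder's profit: π_C = (381 - Q)q_C - (184q_C). Setting ∂π_C/∂q_C = 0: 197 - 2q_C - (q_E) = 0.
Ember's profit: π_E = (381 - Q)q_E - (16q_E). Setting ∂π_E/∂q_E = 0: 365 - 2q_E - (q_C) = 0.
Rearranging gives the reaction functions q_C = (197 - q_E)/2 and q_E = (365 - q_C)/2.
Solving the pair: q_C = 29/3, q_E = 533/3.
Price P = 381 - 562/3 = 581/3.
Ember's profit: (581/3 - 16)·(533/3) = 31565.4444.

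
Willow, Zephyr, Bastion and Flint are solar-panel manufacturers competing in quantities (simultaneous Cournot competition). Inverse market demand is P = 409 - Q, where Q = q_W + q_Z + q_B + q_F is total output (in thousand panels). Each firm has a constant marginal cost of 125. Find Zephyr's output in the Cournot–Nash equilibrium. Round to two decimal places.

A representative firm's profit is π_i = q_i(409 - Q) - 125q_i.
First-order condition (treating rivals' output as given): 284 - 2q_i - Σ_{j≠i} q_j = 0.
By symmetry each firm produces the same amount; substituting Σ_{j≠i} q_j = 3q_i yields q_i = 284/5.

56.80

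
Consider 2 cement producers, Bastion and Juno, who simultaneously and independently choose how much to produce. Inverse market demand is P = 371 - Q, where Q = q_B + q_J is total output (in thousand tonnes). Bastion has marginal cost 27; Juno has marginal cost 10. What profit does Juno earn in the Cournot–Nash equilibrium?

15876

Bastion's profit: π_B = (371 - Q)q_B - (27q_B). Setting ∂π_B/∂q_B = 0: 344 - 2q_B - (q_J) = 0.
Juno's first-order condition: 361 - 2q_J - (q_B) = 0.
So q_B = (344 - q_J)/2 and q_J = (361 - q_B)/2.
Substituting one into the other gives q_B = 109 and q_J = 126.
Price P = 371 - 235 = 136.
Juno's profit: (136 - 10)·126 = 15876.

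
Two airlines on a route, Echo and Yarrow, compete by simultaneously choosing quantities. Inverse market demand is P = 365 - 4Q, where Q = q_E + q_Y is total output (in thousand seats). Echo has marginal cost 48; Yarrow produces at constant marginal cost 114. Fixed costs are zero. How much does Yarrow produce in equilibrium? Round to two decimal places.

15.42

Echo's profit: π_E = (365 - 4Q)q_E - (48q_E). Setting ∂π_E/∂q_E = 0: 317 - 8q_E - 4(q_Y) = 0.
Yarrow's profit: π_Y = (365 - 4Q)q_Y - (114q_Y). Setting ∂π_Y/∂q_Y = 0: 251 - 8q_Y - 4(q_E) = 0.
Rearranging gives the reaction functions q_E = (317 - 4q_Y)/8 and q_Y = (251 - 4q_E)/8.
Substituting one into the other gives q_E = 383/12 and q_Y = 185/12.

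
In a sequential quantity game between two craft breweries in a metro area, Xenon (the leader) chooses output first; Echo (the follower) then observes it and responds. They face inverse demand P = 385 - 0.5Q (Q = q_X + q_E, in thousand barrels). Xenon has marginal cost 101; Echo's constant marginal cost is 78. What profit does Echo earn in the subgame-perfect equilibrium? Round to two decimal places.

Solve by backward induction. Given q_X, the follower Echo maximises π_E = (385 - (1/2)q_X - (1/2)q_E)q_E - 78q_E.
Setting the follower's marginal profit to zero, 307 - (1/2)q_X - q_E = 0, i.e. q_E = (307 - (1/2)q_X).
The leader anticipates this reaction. Substituting into P = 385 - 0.5Q gives P = 463/2 - (1/4)q_X, so π_X = (463/2 - (1/4)q_X)q_X - 101q_X.
The leader's first-order condition 261/2 - (1/2)q_X = 0 yields q_X = 261.
Then q_E = (307 - (1/2)·261) = 353/2.
Price P = 385 - (1/2)·(875/2) = 665/4.
Echo's profit: (665/4 - 78)·(353/2) = 15576.1250.

15576.13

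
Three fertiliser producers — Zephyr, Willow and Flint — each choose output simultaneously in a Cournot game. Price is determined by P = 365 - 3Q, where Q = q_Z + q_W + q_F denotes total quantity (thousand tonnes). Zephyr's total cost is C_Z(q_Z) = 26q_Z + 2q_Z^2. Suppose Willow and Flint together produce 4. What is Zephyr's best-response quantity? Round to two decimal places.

32.70

With rivals' combined output fixed at 4, Zephyr's profit is π_Z = (365 - 3·4 - 3q_Z)q_Z - (26q_Z + 2q_Z²) = (353 - 3q_Z)q_Z - (26q_Z + 2q_Z²).
∂π_Z/∂q_Z = 327 - 10q_Z = 0, so q_Z = 327/10.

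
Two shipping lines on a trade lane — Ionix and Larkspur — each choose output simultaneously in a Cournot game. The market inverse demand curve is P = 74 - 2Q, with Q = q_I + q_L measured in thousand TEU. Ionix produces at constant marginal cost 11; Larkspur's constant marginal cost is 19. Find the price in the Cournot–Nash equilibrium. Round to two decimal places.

Ionix's profit: π_I = (74 - 2Q)q_I - (11q_I). Setting ∂π_I/∂q_I = 0: 63 - 4q_I - 2(q_L) = 0.
Larkspur's profit: π_L = (74 - 2Q)q_L - (19q_L). Setting ∂π_L/∂q_L = 0: 55 - 4q_L - 2(q_I) = 0.
Rearranging gives the reaction functions q_I = (63 - 2q_L)/4 and q_L = (55 - 2q_I)/4.
Substituting one into the other gives q_I = 71/6 and q_L = 47/6.
Total output Q = 59/3, so price P = 74 - 2·(59/3) = 104/3.

34.67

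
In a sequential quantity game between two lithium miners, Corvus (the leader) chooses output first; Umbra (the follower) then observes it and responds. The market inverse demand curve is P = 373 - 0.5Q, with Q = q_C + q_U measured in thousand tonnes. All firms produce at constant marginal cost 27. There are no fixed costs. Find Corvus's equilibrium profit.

29929

Solve by backward induction. Given q_C, the follower Umbra maximises π_U = (373 - (1/2)q_C - (1/2)q_U)q_U - 27q_U.
Follower FOC: 346 - (1/2)q_C - q_U = 0, so q_U(q_C) = (346 - (1/2)q_C).
Corvus substitutes q_U(q_C) into its own profit: π_C = q_C(373 - (1/2)q_C - (346 - (1/2)q_C)/2) - 27q_C = (200 - (1/4)q_C)q_C - 27q_C.
Maximising: ∂π_C/∂q_C = 173 - (1/2)q_C = 0, giving q_C = 346.
Then q_U = (346 - (1/2)·346) = 173.
Price P = 373 - (1/2)·519 = 227/2.
Corvus's profit: (227/2 - 27)·346 = 29929.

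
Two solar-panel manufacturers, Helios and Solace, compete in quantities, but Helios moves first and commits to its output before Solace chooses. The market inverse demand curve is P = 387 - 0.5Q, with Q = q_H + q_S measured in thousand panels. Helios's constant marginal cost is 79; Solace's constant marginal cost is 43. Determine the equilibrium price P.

The follower Solace best-responds to any q_H: π_S = (387 - 0.5Q)q_S - 43q_S.
∂π_S/∂q_S = 344 - (1/2)q_H - q_S = 0 gives the reaction function q_S = (344 - (1/2)q_H).
The leader anticipates this reaction. Substituting into P = 387 - 0.5Q gives P = 215 - (1/4)q_H, so π_H = (215 - (1/4)q_H)q_H - 79q_H.
Maximising: ∂π_H/∂q_H = 136 - (1/2)q_H = 0, giving q_H = 272.
Then q_S = (344 - (1/2)·272) = 208.
Total output Q = 480, so price P = 387 - (1/2)·480 = 147.

147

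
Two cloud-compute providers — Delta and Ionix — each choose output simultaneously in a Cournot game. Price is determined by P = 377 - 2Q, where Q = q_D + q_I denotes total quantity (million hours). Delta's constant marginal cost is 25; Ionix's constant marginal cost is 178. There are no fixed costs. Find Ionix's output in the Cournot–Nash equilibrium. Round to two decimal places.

7.67

Delta's profit: π_D = (377 - 2Q)q_D - (25q_D). Setting ∂π_D/∂q_D = 0: 352 - 4q_D - 2(q_I) = 0.
Ionix's first-order condition: 199 - 4q_I - 2(q_D) = 0.
So q_D = (352 - 2q_I)/4 and q_I = (199 - 2q_D)/4.
Solving the pair: q_D = 505/6, q_I = 23/3.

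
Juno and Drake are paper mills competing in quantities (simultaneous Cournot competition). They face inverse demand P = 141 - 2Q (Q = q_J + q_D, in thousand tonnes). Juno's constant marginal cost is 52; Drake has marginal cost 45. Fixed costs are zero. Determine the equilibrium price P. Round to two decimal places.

79.33

Juno's profit: π_J = (141 - 2Q)q_J - (52q_J). Setting ∂π_J/∂q_J = 0: 89 - 4q_J - 2(q_D) = 0.
Drake's profit: π_D = (141 - 2Q)q_D - (45q_D). Setting ∂π_D/∂q_D = 0: 96 - 4q_D - 2(q_J) = 0.
So q_J = (89 - 2q_D)/4 and q_D = (96 - 2q_J)/4.
Solving the pair: q_J = 41/3, q_D = 103/6.
Total output Q = 185/6, so price P = 141 - 2·(185/6) = 238/3.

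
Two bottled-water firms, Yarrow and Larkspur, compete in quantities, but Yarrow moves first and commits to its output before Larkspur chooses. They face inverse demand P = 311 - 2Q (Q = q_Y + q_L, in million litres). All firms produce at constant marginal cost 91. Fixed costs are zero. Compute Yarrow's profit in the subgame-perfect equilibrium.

The follower Larkspur best-responds to any q_Y: π_L = (311 - 2Q)q_L - 91q_L.
Follower FOC: 220 - 2q_Y - 4q_L = 0, so q_L(q_Y) = (220 - 2q_Y)/4.
The leader anticipates this reaction. Substituting into P = 311 - 2Q gives P = 201 - q_Y, so π_Y = (201 - q_Y)q_Y - 91q_Y.
Leader FOC: 110 - 2q_Y = 0, so q_Y = 55.
Then q_L = (220 - 2·55)/4 = 55/2.
Price P = 311 - 2·(165/2) = 146.
Yarrow's profit: (146 - 91)·55 = 3025.

3025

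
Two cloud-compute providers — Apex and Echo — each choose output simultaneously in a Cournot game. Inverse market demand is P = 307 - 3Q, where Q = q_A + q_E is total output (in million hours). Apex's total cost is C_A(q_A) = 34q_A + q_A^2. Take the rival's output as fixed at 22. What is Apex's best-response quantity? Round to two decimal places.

25.88

With the rival's output fixed at 22, Apex's profit is π_A = (307 - 3·22 - 3q_A)q_A - (34q_A + q_A²) = (241 - 3q_A)q_A - (34q_A + q_A²).
∂π_A/∂q_A = 207 - 8q_A = 0, so q_A = 207/8.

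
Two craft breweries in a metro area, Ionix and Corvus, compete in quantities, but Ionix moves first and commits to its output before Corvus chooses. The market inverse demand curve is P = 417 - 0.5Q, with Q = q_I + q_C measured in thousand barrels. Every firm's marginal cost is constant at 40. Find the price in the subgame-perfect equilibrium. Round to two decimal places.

134.25

The follower Corvus best-responds to any q_I: π_C = (417 - 0.5Q)q_C - 40q_C.
Setting the follower's marginal profit to zero, 377 - (1/2)q_I - q_C = 0, i.e. q_C = (377 - (1/2)q_I).
Ionix substitutes q_C(q_I) into its own profit: π_I = q_I(417 - (1/2)q_I - (377 - (1/2)q_I)/2) - 40q_I = (457/2 - (1/4)q_I)q_I - 40q_I.
The leader's first-order condition 377/2 - (1/2)q_I = 0 yields q_I = 377.
Then q_C = (377 - (1/2)·377) = 377/2.
Total output Q = 1131/2, so price P = 417 - (1/2)·(1131/2) = 537/4.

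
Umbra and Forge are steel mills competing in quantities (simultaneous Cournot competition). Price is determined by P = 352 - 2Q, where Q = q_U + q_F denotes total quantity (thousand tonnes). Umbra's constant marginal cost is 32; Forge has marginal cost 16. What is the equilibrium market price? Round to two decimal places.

133.33

Umbra's profit: π_U = (352 - 2Q)q_U - (32q_U). Setting ∂π_U/∂q_U = 0: 320 - 4q_U - 2(q_F) = 0.
Forge's profit: π_F = (352 - 2Q)q_F - (16q_F). Setting ∂π_F/∂q_F = 0: 336 - 4q_F - 2(q_U) = 0.
Best responses: q_U = (320 - 2q_F)/4, q_F = (336 - 2q_U)/4.
Substituting one into the other gives q_U = 152/3 and q_F = 176/3.
Total output Q = 328/3, so price P = 352 - 2·(328/3) = 400/3.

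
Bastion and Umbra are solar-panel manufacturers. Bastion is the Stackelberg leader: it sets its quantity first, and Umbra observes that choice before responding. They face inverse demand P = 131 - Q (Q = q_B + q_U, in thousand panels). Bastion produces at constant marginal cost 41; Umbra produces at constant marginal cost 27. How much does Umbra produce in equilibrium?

33

The follower Umbra best-responds to any q_B: π_U = (131 - Q)q_U - 27q_U.
Setting the follower's marginal profit to zero, 104 - q_B - 2q_U = 0, i.e. q_U = (104 - q_B)/2.
The leader anticipates this reaction. Substituting into P = 131 - Q gives P = 79 - (1/2)q_B, so π_B = (79 - (1/2)q_B)q_B - 41q_B.
Leader FOC: 38 - q_B = 0, so q_B = 38.
Then q_U = (104 - 38)/2 = 33.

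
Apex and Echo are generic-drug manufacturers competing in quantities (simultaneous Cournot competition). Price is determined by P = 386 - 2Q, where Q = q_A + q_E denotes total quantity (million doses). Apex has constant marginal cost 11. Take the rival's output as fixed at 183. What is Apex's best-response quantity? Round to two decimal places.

With the rival's output fixed at 183, Apex's profit is π_A = (386 - 2·183 - 2q_A)q_A - (11q_A) = (20 - 2q_A)q_A - (11q_A).
∂π_A/∂q_A = 9 - 4q_A = 0, so q_A = 9/4.

2.25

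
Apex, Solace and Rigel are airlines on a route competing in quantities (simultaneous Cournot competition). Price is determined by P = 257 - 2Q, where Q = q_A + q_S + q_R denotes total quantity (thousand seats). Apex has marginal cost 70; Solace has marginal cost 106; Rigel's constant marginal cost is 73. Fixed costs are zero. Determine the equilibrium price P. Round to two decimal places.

Apex's profit: π_A = (257 - 2Q)q_A - (70q_A). Setting ∂π_A/∂q_A = 0: 187 - 4q_A - 2(q_S + q_R) = 0.
Solace's first-order condition: 151 - 4q_S - 2(q_A + q_R) = 0.
Rigel's profit: π_R = (257 - 2Q)q_R - (73q_R). Setting ∂π_R/∂q_R = 0: 184 - 4q_R - 2(q_A + q_S) = 0.
Summing all 3 equations gives 522 − 8Q = 0, hence Q = 261/4.
Back-substituting: q_A = (187 − 261/2)/2 = 113/4, q_S = (151 − 261/2)/2 = 41/4, q_R = (184 − 261/2)/2 = 107/4.
Total output Q = 261/4, so price P = 257 - 2·(261/4) = 253/2.

126.50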